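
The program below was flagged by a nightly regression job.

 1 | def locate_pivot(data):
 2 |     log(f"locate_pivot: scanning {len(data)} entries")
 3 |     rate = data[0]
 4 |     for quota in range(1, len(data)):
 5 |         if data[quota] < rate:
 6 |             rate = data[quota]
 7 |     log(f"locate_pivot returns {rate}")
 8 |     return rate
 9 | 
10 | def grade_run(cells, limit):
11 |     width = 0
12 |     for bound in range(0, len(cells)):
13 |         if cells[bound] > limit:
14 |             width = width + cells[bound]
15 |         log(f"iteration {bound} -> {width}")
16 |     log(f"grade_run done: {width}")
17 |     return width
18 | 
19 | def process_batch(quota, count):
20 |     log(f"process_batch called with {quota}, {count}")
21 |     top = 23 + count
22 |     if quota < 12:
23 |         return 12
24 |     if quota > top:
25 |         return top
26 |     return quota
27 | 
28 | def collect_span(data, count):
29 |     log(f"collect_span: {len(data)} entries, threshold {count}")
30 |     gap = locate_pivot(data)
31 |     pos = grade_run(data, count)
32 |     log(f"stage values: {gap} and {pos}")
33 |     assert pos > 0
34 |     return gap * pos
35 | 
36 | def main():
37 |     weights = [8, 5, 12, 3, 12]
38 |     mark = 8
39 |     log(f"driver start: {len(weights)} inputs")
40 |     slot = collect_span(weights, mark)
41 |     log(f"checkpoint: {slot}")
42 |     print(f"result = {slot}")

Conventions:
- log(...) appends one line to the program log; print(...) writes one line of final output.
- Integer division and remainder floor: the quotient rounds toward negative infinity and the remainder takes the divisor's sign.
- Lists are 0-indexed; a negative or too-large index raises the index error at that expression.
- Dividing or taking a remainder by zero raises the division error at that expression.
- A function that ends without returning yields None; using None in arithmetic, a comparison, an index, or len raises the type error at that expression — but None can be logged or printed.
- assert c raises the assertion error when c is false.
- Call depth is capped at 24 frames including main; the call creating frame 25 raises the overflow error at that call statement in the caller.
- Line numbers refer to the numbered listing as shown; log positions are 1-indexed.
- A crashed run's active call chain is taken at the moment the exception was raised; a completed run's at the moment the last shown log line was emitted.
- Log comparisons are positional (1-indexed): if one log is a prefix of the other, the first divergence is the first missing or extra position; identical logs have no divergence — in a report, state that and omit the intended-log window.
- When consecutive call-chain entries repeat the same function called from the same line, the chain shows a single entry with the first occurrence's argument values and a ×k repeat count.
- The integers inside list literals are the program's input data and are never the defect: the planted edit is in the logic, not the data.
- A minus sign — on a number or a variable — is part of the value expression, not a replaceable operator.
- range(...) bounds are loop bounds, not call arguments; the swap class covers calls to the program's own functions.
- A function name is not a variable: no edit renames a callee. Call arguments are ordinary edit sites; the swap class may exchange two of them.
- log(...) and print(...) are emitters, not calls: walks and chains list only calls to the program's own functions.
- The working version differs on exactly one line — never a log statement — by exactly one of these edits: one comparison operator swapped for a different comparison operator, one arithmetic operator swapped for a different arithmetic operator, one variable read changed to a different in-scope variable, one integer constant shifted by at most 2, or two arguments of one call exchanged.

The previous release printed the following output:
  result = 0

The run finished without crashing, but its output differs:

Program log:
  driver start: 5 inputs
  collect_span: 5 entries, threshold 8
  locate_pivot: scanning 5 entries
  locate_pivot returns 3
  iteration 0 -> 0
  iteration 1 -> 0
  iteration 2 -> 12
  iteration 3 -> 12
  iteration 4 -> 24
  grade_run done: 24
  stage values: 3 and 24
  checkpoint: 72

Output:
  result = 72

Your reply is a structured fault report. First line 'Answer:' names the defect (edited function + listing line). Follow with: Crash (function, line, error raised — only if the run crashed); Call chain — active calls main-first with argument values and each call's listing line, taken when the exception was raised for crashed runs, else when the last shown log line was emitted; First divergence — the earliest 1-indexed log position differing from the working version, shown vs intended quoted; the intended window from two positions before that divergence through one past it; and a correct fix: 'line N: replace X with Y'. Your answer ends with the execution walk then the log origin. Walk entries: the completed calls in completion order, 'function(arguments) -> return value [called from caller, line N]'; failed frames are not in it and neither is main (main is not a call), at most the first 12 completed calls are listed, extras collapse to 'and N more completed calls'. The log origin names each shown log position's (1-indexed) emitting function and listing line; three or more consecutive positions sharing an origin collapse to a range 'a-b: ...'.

Answer: the defect is in collect_span at line 34.
The tell: Everything matches until log position 12, which reads 'checkpoint: 72' in place of 'checkpoint: 0'.
Call chain: main.
First divergence: position 12 — the shown line 'checkpoint: 72' should read 'checkpoint: 0'.
Intended log window:
  10: grade_run done: 24
  11: stage values: 3 and 24
  12: checkpoint: 0
Execution walk:
  locate_pivot([8, 5, 12, 3, 12]) -> 3  [called from collect_span, line 30]
  grade_run([8, 5, 12, 3, 12], 8) -> 24  [called from collect_span, line 31]
  collect_span([8, 5, 12, 3, 12], 8) -> 72  [called from main, line 40]
Origin of each log line:
  1: from main, line 39
  2: from collect_span, line 29
  3: from locate_pivot, line 2
  4: from locate_pivot, line 7
  5-9: from grade_run, line 15
  10: from grade_run, line 16
  11: from collect_span, line 32
  12: from main, line 41
A correct fix: line 34: replace `*` with `//`.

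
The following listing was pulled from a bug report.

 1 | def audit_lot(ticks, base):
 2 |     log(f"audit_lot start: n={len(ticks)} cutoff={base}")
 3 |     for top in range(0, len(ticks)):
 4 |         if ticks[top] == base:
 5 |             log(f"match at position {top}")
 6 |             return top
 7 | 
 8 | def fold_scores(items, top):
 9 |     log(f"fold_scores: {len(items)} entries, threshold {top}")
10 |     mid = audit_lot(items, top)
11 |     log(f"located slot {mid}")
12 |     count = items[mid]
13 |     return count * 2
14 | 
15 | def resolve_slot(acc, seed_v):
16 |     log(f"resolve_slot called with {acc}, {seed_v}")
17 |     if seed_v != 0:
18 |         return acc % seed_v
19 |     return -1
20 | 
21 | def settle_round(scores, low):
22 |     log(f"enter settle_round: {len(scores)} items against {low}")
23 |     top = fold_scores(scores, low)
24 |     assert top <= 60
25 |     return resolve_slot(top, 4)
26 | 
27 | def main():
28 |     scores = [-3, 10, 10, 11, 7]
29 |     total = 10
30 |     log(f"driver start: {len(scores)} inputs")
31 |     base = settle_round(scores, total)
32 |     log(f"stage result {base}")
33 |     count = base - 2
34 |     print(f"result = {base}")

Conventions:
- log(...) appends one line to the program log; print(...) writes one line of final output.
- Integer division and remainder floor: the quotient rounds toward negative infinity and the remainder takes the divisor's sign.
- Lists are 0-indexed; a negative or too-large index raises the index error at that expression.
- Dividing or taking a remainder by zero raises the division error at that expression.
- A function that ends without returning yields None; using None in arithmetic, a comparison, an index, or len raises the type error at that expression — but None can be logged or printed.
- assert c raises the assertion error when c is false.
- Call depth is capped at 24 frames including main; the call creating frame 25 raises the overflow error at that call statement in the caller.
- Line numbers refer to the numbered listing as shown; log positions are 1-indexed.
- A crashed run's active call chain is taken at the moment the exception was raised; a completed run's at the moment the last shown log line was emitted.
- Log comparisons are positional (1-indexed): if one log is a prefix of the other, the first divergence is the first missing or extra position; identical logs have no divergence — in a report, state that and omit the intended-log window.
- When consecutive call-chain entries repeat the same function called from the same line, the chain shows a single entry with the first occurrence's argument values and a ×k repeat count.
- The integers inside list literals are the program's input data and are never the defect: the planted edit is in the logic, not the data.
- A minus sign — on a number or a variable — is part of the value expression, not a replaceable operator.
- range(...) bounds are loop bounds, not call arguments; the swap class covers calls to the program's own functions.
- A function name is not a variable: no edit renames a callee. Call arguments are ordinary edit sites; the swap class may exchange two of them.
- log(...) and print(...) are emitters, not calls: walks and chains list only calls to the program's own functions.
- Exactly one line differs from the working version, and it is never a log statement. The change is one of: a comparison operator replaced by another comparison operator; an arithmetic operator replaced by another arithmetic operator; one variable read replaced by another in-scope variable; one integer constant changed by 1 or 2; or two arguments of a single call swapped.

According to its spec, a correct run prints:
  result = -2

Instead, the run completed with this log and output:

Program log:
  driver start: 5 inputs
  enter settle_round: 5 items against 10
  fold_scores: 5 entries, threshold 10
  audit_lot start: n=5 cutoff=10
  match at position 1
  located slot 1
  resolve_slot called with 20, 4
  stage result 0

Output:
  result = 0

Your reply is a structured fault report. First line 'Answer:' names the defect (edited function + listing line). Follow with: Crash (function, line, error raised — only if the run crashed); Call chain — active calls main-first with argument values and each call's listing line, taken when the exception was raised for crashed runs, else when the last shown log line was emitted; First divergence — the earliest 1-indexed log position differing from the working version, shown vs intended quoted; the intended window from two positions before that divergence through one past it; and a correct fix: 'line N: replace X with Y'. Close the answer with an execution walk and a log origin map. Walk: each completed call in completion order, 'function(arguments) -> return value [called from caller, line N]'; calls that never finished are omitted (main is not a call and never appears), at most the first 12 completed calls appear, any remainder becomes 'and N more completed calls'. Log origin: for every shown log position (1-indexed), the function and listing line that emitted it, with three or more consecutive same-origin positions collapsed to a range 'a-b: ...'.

Answer: the defect is in main at line 34.
Core observation: The two runs log identically and part ways only at the printed values.
Call chain: main.
First divergence: none; the two logs match at every position.
Execution walk:
  audit_lot([-3, 10, 10, 11, 7], 10) -> 1  [called from fold_scores, line 10]
  fold_scores([-3, 10, 10, 11, 7], 10) -> 20  [called from settle_round, line 23]
  resolve_slot(20, 4) -> 0  [called from settle_round, line 25]
  settle_round([-3, 10, 10, 11, 7], 10) -> 0  [called from main, line 31]
Log origins:
  1 — main, line 30
  2 — settle_round, line 22
  3 — fold_scores, line 9
  4 — audit_lot, line 2
  5 — audit_lot, line 5
  6 — fold_scores, line 11
  7 — resolve_slot, line 16
  8 — main, line 32
A correct fix: line 34: replace `base` with `count`.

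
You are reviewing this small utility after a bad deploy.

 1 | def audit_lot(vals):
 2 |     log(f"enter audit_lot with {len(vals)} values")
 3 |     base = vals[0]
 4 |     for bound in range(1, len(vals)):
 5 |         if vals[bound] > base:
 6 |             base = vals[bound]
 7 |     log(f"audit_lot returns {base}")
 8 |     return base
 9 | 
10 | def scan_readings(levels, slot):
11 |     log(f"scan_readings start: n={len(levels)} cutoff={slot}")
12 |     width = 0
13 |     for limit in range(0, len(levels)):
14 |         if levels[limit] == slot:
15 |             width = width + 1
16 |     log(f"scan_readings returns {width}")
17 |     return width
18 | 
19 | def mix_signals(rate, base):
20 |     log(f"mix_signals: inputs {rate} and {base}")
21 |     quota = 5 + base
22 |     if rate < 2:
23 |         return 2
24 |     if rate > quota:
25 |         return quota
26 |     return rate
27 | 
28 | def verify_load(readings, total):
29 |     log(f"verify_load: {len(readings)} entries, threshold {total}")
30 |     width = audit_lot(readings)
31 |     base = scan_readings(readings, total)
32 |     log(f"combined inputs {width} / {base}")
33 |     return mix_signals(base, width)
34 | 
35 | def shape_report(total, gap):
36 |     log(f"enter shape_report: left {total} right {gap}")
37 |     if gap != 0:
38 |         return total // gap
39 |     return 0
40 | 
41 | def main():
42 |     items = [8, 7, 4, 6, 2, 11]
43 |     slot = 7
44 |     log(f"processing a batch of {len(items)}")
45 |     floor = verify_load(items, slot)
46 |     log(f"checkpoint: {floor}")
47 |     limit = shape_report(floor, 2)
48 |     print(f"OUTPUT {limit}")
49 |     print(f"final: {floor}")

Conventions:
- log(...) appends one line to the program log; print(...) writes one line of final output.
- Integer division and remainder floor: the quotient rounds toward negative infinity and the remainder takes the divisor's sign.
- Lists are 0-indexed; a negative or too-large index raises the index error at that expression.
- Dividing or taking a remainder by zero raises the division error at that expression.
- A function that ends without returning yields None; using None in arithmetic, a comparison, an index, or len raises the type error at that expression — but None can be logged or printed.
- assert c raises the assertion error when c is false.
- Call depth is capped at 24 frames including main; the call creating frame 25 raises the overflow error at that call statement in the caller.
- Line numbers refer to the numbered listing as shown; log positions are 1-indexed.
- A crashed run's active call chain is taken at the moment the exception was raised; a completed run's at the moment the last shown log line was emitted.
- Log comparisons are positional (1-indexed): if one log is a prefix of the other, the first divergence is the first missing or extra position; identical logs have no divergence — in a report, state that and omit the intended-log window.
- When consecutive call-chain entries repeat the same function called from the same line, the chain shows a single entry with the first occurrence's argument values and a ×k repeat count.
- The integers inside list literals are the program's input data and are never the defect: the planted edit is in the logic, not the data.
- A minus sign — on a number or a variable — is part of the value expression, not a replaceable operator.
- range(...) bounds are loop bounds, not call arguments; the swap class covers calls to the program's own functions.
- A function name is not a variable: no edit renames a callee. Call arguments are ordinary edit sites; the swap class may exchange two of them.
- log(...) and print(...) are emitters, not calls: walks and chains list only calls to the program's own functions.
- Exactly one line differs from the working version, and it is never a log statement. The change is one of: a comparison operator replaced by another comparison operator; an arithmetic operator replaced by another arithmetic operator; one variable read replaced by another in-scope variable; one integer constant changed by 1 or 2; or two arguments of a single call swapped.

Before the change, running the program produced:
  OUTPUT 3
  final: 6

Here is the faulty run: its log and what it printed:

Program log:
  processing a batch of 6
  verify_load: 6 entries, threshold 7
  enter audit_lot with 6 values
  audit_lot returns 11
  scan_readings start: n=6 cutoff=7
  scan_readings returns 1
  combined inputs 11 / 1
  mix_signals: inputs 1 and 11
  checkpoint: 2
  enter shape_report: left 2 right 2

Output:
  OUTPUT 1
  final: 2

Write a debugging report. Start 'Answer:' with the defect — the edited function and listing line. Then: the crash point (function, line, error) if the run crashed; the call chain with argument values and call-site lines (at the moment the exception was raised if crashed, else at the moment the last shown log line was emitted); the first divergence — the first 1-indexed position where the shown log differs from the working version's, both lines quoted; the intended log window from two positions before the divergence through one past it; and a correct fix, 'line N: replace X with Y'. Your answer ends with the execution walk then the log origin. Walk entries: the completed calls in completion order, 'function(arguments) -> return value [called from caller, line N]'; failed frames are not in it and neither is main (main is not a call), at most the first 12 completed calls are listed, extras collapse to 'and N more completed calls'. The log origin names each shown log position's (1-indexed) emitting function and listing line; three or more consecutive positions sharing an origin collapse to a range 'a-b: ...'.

Answer: the defect is in verify_load at line 33.
The tell: The log first diverges at position 8: the faulty run prints 'mix_signals: inputs 1 and 11' where the working version prints 'mix_signals: inputs 11 and 1'.
Call chain: main -> shape_report(2, 2) (called at line 47).
First divergence: position 8; shown 'mix_signals: inputs 1 and 11' vs intended 'mix_signals: inputs 11 and 1'.
Intended log window:
  6: scan_readings returns 1
  7: combined inputs 11 / 1
  8: mix_signals: inputs 11 and 1
  9: checkpoint: 6
Execution walk:
  audit_lot([8, 7, 4, 6, 2, 11]) -> 11  [called from verify_load, line 30]
  scan_readings([8, 7, 4, 6, 2, 11], 7) -> 1  [called from verify_load, line 31]
  mix_signals(1, 11) -> 2  [called from verify_load, line 33]
  verify_load([8, 7, 4, 6, 2, 11], 7) -> 2  [called from main, line 45]
  shape_report(2, 2) -> 1  [called from main, line 47]
Origin of each log line:
  1 — main, line 44
  2 — verify_load, line 29
  3 — audit_lot, line 2
  4 — audit_lot, line 7
  5 — scan_readings, line 11
  6 — scan_readings, line 16
  7 — verify_load, line 32
  8 — mix_signals, line 20
  9 — main, line 46
  10 — shape_report, line 36
A correct fix: line 33: replace `mix_signals(base, width)` with `mix_signals(width, base)`.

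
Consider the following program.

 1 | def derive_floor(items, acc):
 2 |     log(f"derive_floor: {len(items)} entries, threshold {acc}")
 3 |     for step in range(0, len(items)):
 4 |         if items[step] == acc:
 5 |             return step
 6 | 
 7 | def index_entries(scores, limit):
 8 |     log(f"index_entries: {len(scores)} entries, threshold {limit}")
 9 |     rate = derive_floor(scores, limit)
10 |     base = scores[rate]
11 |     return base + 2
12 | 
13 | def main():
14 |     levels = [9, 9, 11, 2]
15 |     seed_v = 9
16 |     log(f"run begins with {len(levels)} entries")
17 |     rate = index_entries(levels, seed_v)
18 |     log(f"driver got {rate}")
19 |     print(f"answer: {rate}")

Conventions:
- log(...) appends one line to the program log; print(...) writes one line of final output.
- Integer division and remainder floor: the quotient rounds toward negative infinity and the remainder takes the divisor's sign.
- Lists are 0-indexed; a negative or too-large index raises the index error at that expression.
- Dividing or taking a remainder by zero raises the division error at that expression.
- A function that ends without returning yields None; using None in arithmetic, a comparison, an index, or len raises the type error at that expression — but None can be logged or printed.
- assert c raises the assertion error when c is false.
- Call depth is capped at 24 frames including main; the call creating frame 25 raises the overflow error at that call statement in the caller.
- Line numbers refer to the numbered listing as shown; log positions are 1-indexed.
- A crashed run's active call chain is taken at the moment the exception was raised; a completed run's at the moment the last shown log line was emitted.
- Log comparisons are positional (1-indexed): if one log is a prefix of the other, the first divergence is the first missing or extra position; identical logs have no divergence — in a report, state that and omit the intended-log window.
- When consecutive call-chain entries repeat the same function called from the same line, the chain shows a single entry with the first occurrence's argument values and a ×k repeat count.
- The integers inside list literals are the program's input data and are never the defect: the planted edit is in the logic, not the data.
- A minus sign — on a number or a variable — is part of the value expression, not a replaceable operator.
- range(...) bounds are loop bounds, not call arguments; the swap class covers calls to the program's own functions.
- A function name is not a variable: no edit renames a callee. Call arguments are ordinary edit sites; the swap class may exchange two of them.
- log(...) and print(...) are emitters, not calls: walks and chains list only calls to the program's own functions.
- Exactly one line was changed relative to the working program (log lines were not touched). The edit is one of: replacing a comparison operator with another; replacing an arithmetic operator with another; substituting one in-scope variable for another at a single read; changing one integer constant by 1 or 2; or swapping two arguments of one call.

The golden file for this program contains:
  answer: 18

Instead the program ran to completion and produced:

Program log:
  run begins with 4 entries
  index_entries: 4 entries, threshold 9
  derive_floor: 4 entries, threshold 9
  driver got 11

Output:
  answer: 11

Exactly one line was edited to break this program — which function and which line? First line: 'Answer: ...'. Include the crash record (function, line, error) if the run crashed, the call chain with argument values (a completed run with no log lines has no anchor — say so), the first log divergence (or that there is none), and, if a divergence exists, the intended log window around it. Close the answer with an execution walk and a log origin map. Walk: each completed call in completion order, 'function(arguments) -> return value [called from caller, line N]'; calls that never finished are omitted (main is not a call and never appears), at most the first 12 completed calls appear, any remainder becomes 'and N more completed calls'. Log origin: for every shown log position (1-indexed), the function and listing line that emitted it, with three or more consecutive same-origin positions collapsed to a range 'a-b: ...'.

Answer: the defect is in index_entries at line 11.
Core observation: The log first diverges at position 4: the faulty run prints 'driver got 11' where the working version prints 'driver got 18'.
Call chain: main.
First divergence: position 4 — the shown line 'driver got 11' should read 'driver got 18'.
Intended log window:
  2: index_entries: 4 entries, threshold 9
  3: derive_floor: 4 entries, threshold 9
  4: driver got 18
Execution walk:
  derive_floor([9, 9, 11, 2], 9) -> 0  [called from index_entries, line 9]
  index_entries([9, 9, 11, 2], 9) -> 11  [called from main, line 17]
Origin of each log line:
  1 — main, line 16
  2 — index_entries, line 8
  3 — derive_floor, line 2
  4 — main, line 18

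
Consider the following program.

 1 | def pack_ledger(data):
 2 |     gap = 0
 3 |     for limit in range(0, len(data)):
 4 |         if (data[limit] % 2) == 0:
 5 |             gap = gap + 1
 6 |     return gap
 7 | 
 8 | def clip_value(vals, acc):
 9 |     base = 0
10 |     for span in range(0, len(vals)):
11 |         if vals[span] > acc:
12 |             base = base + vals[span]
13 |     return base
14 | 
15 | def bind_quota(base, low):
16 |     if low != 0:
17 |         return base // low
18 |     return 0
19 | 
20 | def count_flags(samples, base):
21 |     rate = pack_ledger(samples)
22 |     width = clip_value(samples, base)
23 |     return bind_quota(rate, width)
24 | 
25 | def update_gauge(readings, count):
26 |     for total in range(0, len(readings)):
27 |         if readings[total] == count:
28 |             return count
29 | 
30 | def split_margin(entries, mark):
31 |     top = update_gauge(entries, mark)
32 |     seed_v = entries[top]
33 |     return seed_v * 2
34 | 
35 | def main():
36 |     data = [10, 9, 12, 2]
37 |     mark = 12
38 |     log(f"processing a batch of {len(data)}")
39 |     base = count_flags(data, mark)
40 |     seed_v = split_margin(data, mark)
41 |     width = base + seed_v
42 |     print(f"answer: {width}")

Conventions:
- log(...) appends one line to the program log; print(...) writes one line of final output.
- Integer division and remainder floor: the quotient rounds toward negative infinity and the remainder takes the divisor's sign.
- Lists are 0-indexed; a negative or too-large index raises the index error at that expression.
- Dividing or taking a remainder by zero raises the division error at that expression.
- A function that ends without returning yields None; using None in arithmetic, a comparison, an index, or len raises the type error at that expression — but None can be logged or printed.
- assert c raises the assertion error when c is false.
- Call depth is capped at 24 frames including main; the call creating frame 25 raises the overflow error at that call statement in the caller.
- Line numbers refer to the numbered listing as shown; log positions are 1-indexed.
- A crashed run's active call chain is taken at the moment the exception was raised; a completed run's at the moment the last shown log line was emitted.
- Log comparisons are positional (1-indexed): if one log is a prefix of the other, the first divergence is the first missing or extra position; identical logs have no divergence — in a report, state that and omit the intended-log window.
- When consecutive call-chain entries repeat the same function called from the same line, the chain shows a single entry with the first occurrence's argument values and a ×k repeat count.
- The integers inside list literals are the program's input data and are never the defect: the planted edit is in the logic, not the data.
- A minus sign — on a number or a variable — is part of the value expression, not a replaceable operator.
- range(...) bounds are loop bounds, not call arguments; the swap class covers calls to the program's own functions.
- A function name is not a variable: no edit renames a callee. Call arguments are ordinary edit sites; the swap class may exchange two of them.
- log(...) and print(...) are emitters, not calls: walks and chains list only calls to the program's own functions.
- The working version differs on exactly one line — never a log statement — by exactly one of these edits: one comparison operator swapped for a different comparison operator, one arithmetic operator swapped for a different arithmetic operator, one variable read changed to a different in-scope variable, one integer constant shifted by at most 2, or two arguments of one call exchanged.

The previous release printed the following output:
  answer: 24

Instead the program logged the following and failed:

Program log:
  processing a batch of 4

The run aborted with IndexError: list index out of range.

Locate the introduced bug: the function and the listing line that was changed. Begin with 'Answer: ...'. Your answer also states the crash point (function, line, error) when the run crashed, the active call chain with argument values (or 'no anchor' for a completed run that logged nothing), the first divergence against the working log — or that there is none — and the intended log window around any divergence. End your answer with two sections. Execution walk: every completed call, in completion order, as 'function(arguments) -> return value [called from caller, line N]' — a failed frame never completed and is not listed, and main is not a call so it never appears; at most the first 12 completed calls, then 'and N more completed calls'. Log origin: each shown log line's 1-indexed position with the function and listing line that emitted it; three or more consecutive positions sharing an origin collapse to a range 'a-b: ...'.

Answer: the defect is in update_gauge at line 28.
Key observation: Every log line matches the working run — the failure is the only observable divergence.
Crash: split_margin, line 32, IndexError.
Call chain: main -> split_margin([10, 9, 12, 2], 12) (called at line 40).
First divergence: none — the logs agree in full.
Execution walk:
  pack_ledger([10, 9, 12, 2]) -> 3  [called from count_flags, line 21]
  clip_value([10, 9, 12, 2], 12) -> 0  [called from count_flags, line 22]
  bind_quota(3, 0) -> 0  [called from count_flags, line 23]
  count_flags([10, 9, 12, 2], 12) -> 0  [called from main, line 39]
  update_gauge([10, 9, 12, 2], 12) -> 12  [called from split_margin, line 31]
Log line origins:
  1: emitted by main (line 38)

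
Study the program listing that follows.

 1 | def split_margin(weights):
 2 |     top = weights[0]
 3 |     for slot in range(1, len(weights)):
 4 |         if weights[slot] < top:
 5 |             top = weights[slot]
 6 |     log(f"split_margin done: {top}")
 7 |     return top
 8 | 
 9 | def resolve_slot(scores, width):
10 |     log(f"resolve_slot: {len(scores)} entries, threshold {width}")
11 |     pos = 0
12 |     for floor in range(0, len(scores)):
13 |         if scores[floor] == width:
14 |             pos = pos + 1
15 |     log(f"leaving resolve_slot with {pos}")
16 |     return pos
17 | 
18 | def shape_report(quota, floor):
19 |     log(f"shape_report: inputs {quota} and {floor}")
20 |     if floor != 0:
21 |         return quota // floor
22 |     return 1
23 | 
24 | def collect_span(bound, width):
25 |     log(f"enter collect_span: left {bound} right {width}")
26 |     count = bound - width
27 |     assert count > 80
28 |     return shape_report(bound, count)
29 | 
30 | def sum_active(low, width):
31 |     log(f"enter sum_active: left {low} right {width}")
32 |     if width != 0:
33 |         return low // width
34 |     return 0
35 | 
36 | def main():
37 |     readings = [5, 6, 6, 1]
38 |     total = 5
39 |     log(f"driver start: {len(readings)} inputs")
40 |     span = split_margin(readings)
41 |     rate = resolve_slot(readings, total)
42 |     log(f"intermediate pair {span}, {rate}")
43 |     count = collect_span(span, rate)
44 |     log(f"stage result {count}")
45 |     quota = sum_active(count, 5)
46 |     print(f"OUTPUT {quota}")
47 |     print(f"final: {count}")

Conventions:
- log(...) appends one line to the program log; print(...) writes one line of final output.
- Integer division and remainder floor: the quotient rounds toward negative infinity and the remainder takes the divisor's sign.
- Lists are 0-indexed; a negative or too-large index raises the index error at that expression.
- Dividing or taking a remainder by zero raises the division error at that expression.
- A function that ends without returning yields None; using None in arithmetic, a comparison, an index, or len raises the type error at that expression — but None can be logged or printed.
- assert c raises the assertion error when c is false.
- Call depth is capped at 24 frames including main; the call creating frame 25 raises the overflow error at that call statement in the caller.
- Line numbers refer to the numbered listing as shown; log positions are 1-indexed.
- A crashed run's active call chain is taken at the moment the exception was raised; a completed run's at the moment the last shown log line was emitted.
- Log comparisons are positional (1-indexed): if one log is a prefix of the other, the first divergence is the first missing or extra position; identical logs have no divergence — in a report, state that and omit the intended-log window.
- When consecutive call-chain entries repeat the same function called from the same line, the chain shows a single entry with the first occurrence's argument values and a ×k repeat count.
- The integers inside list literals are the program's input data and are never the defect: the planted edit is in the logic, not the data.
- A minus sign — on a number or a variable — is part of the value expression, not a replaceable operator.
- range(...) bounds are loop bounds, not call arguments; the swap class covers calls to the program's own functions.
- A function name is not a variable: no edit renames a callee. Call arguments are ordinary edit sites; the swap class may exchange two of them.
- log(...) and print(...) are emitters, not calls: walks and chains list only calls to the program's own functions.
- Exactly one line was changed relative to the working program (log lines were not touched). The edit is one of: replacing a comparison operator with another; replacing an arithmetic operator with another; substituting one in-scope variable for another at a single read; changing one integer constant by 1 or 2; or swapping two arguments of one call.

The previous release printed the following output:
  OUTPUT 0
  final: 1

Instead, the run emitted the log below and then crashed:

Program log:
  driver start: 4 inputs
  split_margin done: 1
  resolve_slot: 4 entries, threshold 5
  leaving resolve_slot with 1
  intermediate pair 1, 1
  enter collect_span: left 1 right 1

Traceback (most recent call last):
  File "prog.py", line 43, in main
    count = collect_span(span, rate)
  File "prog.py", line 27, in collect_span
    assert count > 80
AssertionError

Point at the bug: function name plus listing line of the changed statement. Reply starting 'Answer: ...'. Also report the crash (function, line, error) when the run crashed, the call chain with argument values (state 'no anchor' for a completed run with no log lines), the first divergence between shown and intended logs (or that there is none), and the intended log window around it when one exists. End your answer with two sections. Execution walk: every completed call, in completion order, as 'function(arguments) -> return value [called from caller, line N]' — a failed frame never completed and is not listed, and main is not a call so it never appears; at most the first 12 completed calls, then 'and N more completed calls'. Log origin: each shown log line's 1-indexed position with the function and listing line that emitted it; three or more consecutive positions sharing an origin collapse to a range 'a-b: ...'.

Answer: the defect is in collect_span at line 27.
Core observation: Only 6 log lines were emitted before the run died; the intended continuation was 'shape_report: inputs 1 and 0'.
Crash: collect_span, line 27, AssertionError.
Call chain: main -> collect_span(1, 1) (called at line 43).
First divergence: position 7 — after 6 matching lines the faulty run goes silent; intended next line 'shape_report: inputs 1 and 0'.
Intended log window:
  5: intermediate pair 1, 1
  6: enter collect_span: left 1 right 1
  7: shape_report: inputs 1 and 0
  8: stage result 1
Execution walk:
  split_margin([5, 6, 6, 1]) -> 1  [called from main, line 40]
  resolve_slot([5, 6, 6, 1], 5) -> 1  [called from main, line 41]
Log line origins:
  1: logged in main at line 39
  2: logged in split_margin at line 6
  3: logged in resolve_slot at line 10
  4: logged in resolve_slot at line 15
  5: logged in main at line 42
  6: logged in collect_span at line 25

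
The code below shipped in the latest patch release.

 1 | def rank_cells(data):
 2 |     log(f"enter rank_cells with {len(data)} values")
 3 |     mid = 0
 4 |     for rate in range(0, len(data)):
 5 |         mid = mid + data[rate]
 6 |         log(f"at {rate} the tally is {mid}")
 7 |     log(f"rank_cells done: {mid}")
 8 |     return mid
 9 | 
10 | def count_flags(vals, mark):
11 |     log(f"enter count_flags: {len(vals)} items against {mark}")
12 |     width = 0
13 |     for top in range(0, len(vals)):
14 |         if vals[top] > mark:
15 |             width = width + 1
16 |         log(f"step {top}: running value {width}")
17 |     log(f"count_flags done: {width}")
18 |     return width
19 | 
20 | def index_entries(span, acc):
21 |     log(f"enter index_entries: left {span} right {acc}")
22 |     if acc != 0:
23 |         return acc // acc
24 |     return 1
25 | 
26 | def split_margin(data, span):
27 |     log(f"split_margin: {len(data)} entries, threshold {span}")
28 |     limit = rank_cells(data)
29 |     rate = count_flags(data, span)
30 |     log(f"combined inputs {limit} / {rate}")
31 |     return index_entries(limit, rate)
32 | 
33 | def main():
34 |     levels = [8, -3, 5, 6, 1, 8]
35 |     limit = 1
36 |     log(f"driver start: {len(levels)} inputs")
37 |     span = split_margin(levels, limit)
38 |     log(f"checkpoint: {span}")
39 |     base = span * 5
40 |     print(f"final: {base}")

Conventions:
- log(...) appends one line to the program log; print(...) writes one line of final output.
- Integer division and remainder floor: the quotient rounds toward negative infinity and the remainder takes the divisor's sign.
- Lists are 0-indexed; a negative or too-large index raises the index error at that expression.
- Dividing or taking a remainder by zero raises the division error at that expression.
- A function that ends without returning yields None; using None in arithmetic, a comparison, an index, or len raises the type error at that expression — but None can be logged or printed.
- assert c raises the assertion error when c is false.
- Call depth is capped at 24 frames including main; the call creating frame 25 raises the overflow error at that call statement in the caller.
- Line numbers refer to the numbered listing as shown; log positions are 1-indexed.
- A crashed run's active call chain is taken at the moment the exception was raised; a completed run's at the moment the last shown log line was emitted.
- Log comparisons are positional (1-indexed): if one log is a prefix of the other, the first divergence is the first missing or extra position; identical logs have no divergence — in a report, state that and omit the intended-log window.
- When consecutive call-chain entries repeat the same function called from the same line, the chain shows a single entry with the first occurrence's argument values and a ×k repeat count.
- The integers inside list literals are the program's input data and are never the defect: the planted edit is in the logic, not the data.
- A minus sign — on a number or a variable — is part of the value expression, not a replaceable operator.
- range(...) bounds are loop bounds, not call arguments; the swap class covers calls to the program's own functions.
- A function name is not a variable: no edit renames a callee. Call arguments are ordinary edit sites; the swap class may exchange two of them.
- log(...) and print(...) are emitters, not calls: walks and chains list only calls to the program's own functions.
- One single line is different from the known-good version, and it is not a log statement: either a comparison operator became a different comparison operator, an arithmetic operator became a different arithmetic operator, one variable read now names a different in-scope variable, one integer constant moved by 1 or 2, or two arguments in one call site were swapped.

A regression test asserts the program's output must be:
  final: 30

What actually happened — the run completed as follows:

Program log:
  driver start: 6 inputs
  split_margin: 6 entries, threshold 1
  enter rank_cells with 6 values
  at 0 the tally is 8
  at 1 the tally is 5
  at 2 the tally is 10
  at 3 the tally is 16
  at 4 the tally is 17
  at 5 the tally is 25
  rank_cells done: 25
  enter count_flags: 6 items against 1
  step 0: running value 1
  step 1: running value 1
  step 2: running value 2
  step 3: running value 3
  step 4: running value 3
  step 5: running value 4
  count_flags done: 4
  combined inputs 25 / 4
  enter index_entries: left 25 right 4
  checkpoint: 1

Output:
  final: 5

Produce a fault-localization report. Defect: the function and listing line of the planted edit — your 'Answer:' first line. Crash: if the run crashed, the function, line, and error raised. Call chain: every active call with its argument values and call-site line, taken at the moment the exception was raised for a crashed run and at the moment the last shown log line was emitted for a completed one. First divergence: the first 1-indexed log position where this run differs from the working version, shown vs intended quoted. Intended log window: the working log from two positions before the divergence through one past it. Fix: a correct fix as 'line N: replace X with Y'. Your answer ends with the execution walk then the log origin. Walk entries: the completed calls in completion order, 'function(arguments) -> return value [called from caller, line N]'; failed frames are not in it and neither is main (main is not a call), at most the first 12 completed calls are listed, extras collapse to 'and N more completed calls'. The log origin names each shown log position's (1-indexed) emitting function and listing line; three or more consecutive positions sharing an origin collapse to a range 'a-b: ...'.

Answer: the defect is in index_entries at line 23.
The tell: Position 21 is the first bad log line: 'checkpoint: 1' should read 'checkpoint: 6'.
Call chain: main.
First divergence: position 21; shown 'checkpoint: 1' vs intended 'checkpoint: 6'.
Intended log window:
  19: combined inputs 25 / 4
  20: enter index_entries: left 25 right 4
  21: checkpoint: 6
Execution walk:
  rank_cells([8, -3, 5, 6, 1, 8]) -> 25  [called from split_margin, line 28]
  count_flags([8, -3, 5, 6, 1, 8], 1) -> 4  [called from split_margin, line 29]
  index_entries(25, 4) -> 1  [called from split_margin, line 31]
  split_margin([8, -3, 5, 6, 1, 8], 1) -> 1  [called from main, line 37]
Log origins:
  1: emitted by main (line 36)
  2: emitted by split_margin (line 27)
  3: emitted by rank_cells (line 2)
  4-9: emitted by rank_cells (line 6)
  10: emitted by rank_cells (line 7)
  11: emitted by count_flags (line 11)
  12-17: emitted by count_flags (line 16)
  18: emitted by count_flags (line 17)
  19: emitted by split_margin (line 30)
  20: emitted by index_entries (line 21)
  21: emitted by main (line 38)
A correct fix: line 23: replace `acc // acc` with `span // acc`.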